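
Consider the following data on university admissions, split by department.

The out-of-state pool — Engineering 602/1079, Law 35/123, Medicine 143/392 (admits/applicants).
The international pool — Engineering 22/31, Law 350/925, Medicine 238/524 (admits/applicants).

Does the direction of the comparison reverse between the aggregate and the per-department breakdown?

Yes

Engineering: the out-of-state pool 602/1079 = 55.8%, the international pool 22/31 = 71.0% → the international pool
Law: the out-of-state pool 35/123 = 28.5%, the international pool 350/925 = 37.8% → the international pool
Medicine: the out-of-state pool 143/392 = 36.5%, the international pool 238/524 = 45.4% → the international pool
Overall: the out-of-state pool 780/1594 = 48.9%, the international pool 610/1480 = 41.2% → the out-of-state pool
The international pool wins each department group but the out-of-state pool wins overall — the comparison reverses. The international pool's applicants skew toward Law, which has a lower base rate.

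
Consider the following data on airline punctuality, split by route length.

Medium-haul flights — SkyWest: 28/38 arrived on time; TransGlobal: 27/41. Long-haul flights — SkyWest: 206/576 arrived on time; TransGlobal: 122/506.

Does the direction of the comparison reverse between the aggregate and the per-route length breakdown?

Medium-haul: SkyWest 28/38 = 73.7%, TransGlobal 27/41 = 65.9% → SkyWest
Long-haul: SkyWest 206/576 = 35.8%, TransGlobal 122/506 = 24.1% → SkyWest
Overall: SkyWest 234/614 = 38.1%, TransGlobal 149/547 = 27.2% → SkyWest
SkyWest wins overall and in every route group — no reversal.

No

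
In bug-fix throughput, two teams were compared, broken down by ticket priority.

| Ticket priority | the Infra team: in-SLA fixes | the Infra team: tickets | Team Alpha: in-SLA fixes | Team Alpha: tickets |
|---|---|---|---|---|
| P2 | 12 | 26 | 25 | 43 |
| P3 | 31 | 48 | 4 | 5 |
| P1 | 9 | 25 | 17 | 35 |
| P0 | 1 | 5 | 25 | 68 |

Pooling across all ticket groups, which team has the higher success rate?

the Infra team

P2: the Infra team 12/26 = 46.2%, Team Alpha 25/43 = 58.1% → Team Alpha
P3: the Infra team 31/48 = 64.6%, Team Alpha 4/5 = 80.0% → Team Alpha
P1: the Infra team 9/25 = 36.0%, Team Alpha 17/35 = 48.6% → Team Alpha
P0: the Infra team 1/5 = 20.0%, Team Alpha 25/68 = 36.8% → Team Alpha
Overall: the Infra team 53/104 = 51.0%, Team Alpha 71/151 = 47.0% → the Infra team
(Team Alpha wins every ticket group but the Infra team wins overall — Team Alpha's tickets skew toward the low-rate P0 group.)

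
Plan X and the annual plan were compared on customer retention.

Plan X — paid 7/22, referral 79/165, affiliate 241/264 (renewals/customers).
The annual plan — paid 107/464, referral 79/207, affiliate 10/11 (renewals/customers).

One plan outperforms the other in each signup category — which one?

Plan X

Paid: Plan X 7/22 = 31.8%, the annual plan 107/464 = 23.1% → Plan X
Referral: Plan X 79/165 = 47.9%, the annual plan 79/207 = 38.2% → Plan X
Affiliate: Plan X 241/264 = 91.3%, the annual plan 10/11 = 90.9% → Plan X
Plan X has the higher rate in all 3 groups.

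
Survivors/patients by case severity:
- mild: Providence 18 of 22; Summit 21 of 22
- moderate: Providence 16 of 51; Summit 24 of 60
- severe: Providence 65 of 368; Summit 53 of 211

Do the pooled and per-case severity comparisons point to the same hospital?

Mild: Providence 18/22 = 81.8%, Summit 21/22 = 95.5% → Summit
Moderate: Providence 16/51 = 31.4%, Summit 24/60 = 40.0% → Summit
Severe: Providence 65/368 = 17.7%, Summit 53/211 = 25.1% → Summit
Overall: Providence 99/441 = 22.4%, Summit 98/293 = 33.4% → Summit
Summit wins overall and in every case group — no reversal.

Yes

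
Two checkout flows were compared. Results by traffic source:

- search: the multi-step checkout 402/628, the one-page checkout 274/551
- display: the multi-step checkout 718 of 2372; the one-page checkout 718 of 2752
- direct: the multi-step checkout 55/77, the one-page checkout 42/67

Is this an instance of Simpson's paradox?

Search: the multi-step checkout 402/628 = 64.0%, the one-page checkout 274/551 = 49.7% → the multi-step checkout
Display: the multi-step checkout 718/2372 = 30.3%, the one-page checkout 718/2752 = 26.1% → the multi-step checkout
Direct: the multi-step checkout 55/77 = 71.4%, the one-page checkout 42/67 = 62.7% → the multi-step checkout
Overall: the multi-step checkout 1175/3077 = 38.2%, the one-page checkout 1034/3370 = 30.7% → the multi-step checkout
The multi-step checkout wins overall and in every traffic group — no reversal.

No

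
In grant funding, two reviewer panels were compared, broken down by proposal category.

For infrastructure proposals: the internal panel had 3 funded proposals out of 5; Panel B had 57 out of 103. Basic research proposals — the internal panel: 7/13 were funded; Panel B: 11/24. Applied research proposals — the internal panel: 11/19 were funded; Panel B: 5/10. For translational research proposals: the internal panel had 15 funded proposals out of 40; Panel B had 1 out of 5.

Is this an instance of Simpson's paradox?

Yes

Infrastructure: the internal panel 3/5 = 60.0%, Panel B 57/103 = 55.3% → the internal panel
Basic research: the internal panel 7/13 = 53.8%, Panel B 11/24 = 45.8% → the internal panel
Applied research: the internal panel 11/19 = 57.9%, Panel B 5/10 = 50.0% → the internal panel
Translational research: the internal panel 15/40 = 37.5%, Panel B 1/5 = 20.0% → the internal panel
Overall: the internal panel 36/77 = 46.8%, Panel B 74/142 = 52.1% → Panel B
The internal panel wins each proposal group but Panel B wins overall — the comparison reverses. The internal panel's proposals skew toward translational research, which has a lower base rate.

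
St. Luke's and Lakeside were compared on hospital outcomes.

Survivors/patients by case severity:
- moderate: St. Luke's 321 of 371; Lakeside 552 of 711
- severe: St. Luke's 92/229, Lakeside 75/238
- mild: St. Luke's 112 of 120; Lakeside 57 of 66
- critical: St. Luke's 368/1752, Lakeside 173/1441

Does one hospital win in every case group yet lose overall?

Moderate: St. Luke's 321/371 = 86.5%, Lakeside 552/711 = 77.6% → St. Luke's
Severe: St. Luke's 92/229 = 40.2%, Lakeside 75/238 = 31.5% → St. Luke's
Mild: St. Luke's 112/120 = 93.3%, Lakeside 57/66 = 86.4% → St. Luke's
Critical: St. Luke's 368/1752 = 21.0%, Lakeside 173/1441 = 12.0% → St. Luke's
Overall: St. Luke's 893/2472 = 36.1%, Lakeside 857/2456 = 34.9% → St. Luke's
St. Luke's wins overall and in every case group — no reversal.

No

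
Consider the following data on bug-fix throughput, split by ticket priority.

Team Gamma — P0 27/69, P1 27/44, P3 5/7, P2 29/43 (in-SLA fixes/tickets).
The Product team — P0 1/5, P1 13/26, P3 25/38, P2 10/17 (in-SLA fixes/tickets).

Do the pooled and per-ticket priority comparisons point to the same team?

P0: Team Gamma 27/69 = 39.1%, the Product team 1/5 = 20.0% → Team Gamma
P1: Team Gamma 27/44 = 61.4%, the Product team 13/26 = 50.0% → Team Gamma
P3: Team Gamma 5/7 = 71.4%, the Product team 25/38 = 65.8% → Team Gamma
P2: Team Gamma 29/43 = 67.4%, the Product team 10/17 = 58.8% → Team Gamma
Overall: Team Gamma 88/163 = 54.0%, the Product team 49/86 = 57.0% → the Product team
Team Gamma wins each ticket group but the Product team wins overall — the comparison reverses. Team Gamma's tickets skew toward P0, which has a lower base rate.

No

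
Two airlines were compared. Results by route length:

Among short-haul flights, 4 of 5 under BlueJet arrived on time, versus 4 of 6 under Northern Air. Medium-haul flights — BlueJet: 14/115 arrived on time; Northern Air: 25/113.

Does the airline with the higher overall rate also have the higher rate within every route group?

No

Short-haul: BlueJet 4/5 = 80.0%, Northern Air 4/6 = 66.7% → BlueJet
Medium-haul: BlueJet 14/115 = 12.2%, Northern Air 25/113 = 22.1% → Northern Air
Overall: BlueJet 18/120 = 15.0%, Northern Air 29/119 = 24.4% → Northern Air
Neither sweeps: BlueJet wins 1 of 2 groups, Northern Air wins 1. Northern Air wins overall but not every group — no Simpson reversal.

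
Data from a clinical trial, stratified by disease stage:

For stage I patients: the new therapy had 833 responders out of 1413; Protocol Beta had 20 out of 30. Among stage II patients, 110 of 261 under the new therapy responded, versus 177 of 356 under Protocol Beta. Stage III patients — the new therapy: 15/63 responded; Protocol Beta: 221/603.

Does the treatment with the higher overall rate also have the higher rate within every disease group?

Stage I: the new therapy 833/1413 = 59.0%, Protocol Beta 20/30 = 66.7% → Protocol Beta
Stage II: the new therapy 110/261 = 42.1%, Protocol Beta 177/356 = 49.7% → Protocol Beta
Stage III: the new therapy 15/63 = 23.8%, Protocol Beta 221/603 = 36.7% → Protocol Beta
Overall: the new therapy 958/1737 = 55.2%, Protocol Beta 418/989 = 42.3% → the new therapy
Protocol Beta wins each disease group but the new therapy wins overall — the comparison reverses. Protocol Beta's patients skew toward stage III, which has a lower base rate.

No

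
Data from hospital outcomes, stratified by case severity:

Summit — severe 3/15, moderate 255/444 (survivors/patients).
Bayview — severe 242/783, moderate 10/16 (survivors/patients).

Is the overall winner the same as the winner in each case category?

No

Severe: Summit 3/15 = 20.0%, Bayview 242/783 = 30.9% → Bayview
Moderate: Summit 255/444 = 57.4%, Bayview 10/16 = 62.5% → Bayview
Overall: Summit 258/459 = 56.2%, Bayview 252/799 = 31.5% → Summit
Bayview wins each case group but Summit wins overall — the comparison reverses. Bayview's patients skew toward severe, which has a lower base rate.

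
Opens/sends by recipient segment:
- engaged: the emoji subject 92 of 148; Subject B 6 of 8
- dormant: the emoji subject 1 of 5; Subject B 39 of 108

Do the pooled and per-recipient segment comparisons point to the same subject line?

Engaged: the emoji subject 92/148 = 62.2%, Subject B 6/8 = 75.0% → Subject B
Dormant: the emoji subject 1/5 = 20.0%, Subject B 39/108 = 36.1% → Subject B
Overall: the emoji subject 93/153 = 60.8%, Subject B 45/116 = 38.8% → the emoji subject
Subject B wins each recipient group but the emoji subject wins overall — the comparison reverses. Subject B's sends skew toward dormant, which has a lower base rate.

No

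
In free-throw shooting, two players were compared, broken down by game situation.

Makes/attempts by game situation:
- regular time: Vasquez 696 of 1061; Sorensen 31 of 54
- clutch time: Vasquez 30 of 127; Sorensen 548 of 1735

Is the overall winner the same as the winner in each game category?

Regular time: Vasquez 696/1061 = 65.6%, Sorensen 31/54 = 57.4% → Vasquez
Clutch time: Vasquez 30/127 = 23.6%, Sorensen 548/1735 = 31.6% → Sorensen
Overall: Vasquez 726/1188 = 61.1%, Sorensen 579/1789 = 32.4% → Vasquez
Neither sweeps: Vasquez wins 1 of 2 groups, Sorensen wins 1. Vasquez wins overall but not every group — no Simpson reversal.

No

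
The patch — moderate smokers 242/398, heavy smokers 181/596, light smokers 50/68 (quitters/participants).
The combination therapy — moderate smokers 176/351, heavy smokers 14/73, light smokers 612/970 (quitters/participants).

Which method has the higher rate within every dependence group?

Moderate smokers: the patch 242/398 = 60.8%, the combination therapy 176/351 = 50.1% → the patch
Heavy smokers: the patch 181/596 = 30.4%, the combination therapy 14/73 = 19.2% → the patch
Light smokers: the patch 50/68 = 73.5%, the combination therapy 612/970 = 63.1% → the patch
The patch has the higher rate in all 3 groups.

the patch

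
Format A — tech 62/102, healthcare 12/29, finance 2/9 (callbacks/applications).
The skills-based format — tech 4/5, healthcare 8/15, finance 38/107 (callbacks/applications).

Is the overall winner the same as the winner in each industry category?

Tech: Format A 62/102 = 60.8%, the skills-based format 4/5 = 80.0% → the skills-based format
Healthcare: Format A 12/29 = 41.4%, the skills-based format 8/15 = 53.3% → the skills-based format
Finance: Format A 2/9 = 22.2%, the skills-based format 38/107 = 35.5% → the skills-based format
Overall: Format A 76/140 = 54.3%, the skills-based format 50/127 = 39.4% → Format A
The skills-based format wins each industry group but Format A wins overall — the comparison reverses. The skills-based format's applications skew toward finance, which has a lower base rate.

No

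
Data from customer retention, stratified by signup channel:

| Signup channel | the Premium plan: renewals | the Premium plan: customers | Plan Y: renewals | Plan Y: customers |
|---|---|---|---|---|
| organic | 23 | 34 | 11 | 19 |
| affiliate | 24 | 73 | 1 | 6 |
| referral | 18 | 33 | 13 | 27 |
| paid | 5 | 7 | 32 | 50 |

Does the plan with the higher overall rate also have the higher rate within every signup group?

No

Organic: the Premium plan 23/34 = 67.6%, Plan Y 11/19 = 57.9% → the Premium plan
Affiliate: the Premium plan 24/73 = 32.9%, Plan Y 1/6 = 16.7% → the Premium plan
Referral: the Premium plan 18/33 = 54.5%, Plan Y 13/27 = 48.1% → the Premium plan
Paid: the Premium plan 5/7 = 71.4%, Plan Y 32/50 = 64.0% → the Premium plan
Overall: the Premium plan 70/147 = 47.6%, Plan Y 57/102 = 55.9% → Plan Y
The Premium plan wins each signup group but Plan Y wins overall — the comparison reverses. The Premium plan's customers skew toward affiliate, which has a lower base rate.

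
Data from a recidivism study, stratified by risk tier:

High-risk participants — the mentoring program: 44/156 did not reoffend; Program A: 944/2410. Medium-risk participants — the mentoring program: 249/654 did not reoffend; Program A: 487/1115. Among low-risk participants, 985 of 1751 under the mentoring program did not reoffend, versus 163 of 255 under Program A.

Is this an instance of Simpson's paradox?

High-risk: the mentoring program 44/156 = 28.2%, Program A 944/2410 = 39.2% → Program A
Medium-risk: the mentoring program 249/654 = 38.1%, Program A 487/1115 = 43.7% → Program A
Low-risk: the mentoring program 985/1751 = 56.3%, Program A 163/255 = 63.9% → Program A
Overall: the mentoring program 1278/2561 = 49.9%, Program A 1594/3780 = 42.2% → the mentoring program
Program A wins each risk group but the mentoring program wins overall — the comparison reverses. Program A's participants skew toward high-risk, which has a lower base rate.

Yes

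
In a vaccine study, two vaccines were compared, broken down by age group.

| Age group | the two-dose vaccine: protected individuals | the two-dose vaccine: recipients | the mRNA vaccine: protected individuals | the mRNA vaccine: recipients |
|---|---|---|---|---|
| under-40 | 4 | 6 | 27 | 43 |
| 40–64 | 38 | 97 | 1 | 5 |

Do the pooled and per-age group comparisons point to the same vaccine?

Under-40: the two-dose vaccine 4/6 = 66.7%, the mRNA vaccine 27/43 = 62.8% → the two-dose vaccine
40–64: the two-dose vaccine 38/97 = 39.2%, the mRNA vaccine 1/5 = 20.0% → the two-dose vaccine
Overall: the two-dose vaccine 42/103 = 40.8%, the mRNA vaccine 28/48 = 58.3% → the mRNA vaccine
The two-dose vaccine wins each age group but the mRNA vaccine wins overall — the comparison reverses. The two-dose vaccine's recipients skew toward 40–64, which has a lower base rate.

No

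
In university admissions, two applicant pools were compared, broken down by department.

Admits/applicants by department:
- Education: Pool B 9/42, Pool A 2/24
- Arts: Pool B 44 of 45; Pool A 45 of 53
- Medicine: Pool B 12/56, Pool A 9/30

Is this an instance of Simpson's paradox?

Education: Pool B 9/42 = 21.4%, Pool A 2/24 = 8.3% → Pool B
Arts: Pool B 44/45 = 97.8%, Pool A 45/53 = 84.9% → Pool B
Medicine: Pool B 12/56 = 21.4%, Pool A 9/30 = 30.0% → Pool A
Overall: Pool B 65/143 = 45.5%, Pool A 56/107 = 52.3% → Pool A
Neither sweeps: Pool B wins 2 of 3 groups, Pool A wins 1. Pool A wins overall but not every group — no Simpson reversal.

No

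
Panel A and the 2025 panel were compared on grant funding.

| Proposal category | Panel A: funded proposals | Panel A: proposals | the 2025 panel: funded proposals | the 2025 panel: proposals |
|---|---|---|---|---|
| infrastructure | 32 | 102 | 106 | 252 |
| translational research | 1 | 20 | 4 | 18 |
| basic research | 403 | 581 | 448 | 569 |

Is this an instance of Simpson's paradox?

No

Infrastructure: Panel A 32/102 = 31.4%, the 2025 panel 106/252 = 42.1% → the 2025 panel
Translational research: Panel A 1/20 = 5.0%, the 2025 panel 4/18 = 22.2% → the 2025 panel
Basic research: Panel A 403/581 = 69.4%, the 2025 panel 448/569 = 78.7% → the 2025 panel
Overall: Panel A 436/703 = 62.0%, the 2025 panel 558/839 = 66.5% → the 2025 panel
The 2025 panel wins overall and in every proposal group — no reversal.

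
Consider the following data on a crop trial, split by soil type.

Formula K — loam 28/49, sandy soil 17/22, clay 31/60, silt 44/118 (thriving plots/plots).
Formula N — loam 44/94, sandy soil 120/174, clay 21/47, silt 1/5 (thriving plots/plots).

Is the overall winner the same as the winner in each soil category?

Loam: Formula K 28/49 = 57.1%, Formula N 44/94 = 46.8% → Formula K
Sandy soil: Formula K 17/22 = 77.3%, Formula N 120/174 = 69.0% → Formula K
Clay: Formula K 31/60 = 51.7%, Formula N 21/47 = 44.7% → Formula K
Silt: Formula K 44/118 = 37.3%, Formula N 1/5 = 20.0% → Formula K
Overall: Formula K 120/249 = 48.2%, Formula N 186/320 = 58.1% → Formula N
Formula K wins each soil group but Formula N wins overall — the comparison reverses. Formula K's plots skew toward silt, which has a lower base rate.

No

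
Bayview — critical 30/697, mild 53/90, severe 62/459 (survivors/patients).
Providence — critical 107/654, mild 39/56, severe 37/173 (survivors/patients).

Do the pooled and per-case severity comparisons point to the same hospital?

Yes

Critical: Bayview 30/697 = 4.3%, Providence 107/654 = 16.4% → Providence
Mild: Bayview 53/90 = 58.9%, Providence 39/56 = 69.6% → Providence
Severe: Bayview 62/459 = 13.5%, Providence 37/173 = 21.4% → Providence
Overall: Bayview 145/1246 = 11.6%, Providence 183/883 = 20.7% → Providence
Providence wins overall and in every case group — no reversal.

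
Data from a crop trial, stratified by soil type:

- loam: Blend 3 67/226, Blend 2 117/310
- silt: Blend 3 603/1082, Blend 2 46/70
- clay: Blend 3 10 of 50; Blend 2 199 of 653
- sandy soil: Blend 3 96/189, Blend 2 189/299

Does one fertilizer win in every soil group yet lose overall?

Yes

Loam: Blend 3 67/226 = 29.6%, Blend 2 117/310 = 37.7% → Blend 2
Silt: Blend 3 603/1082 = 55.7%, Blend 2 46/70 = 65.7% → Blend 2
Clay: Blend 3 10/50 = 20.0%, Blend 2 199/653 = 30.5% → Blend 2
Sandy soil: Blend 3 96/189 = 50.8%, Blend 2 189/299 = 63.2% → Blend 2
Overall: Blend 3 776/1547 = 50.2%, Blend 2 551/1332 = 41.4% → Blend 3
Blend 2 wins each soil group but Blend 3 wins overall — the comparison reverses. Blend 2's plots skew toward clay, which has a lower base rate.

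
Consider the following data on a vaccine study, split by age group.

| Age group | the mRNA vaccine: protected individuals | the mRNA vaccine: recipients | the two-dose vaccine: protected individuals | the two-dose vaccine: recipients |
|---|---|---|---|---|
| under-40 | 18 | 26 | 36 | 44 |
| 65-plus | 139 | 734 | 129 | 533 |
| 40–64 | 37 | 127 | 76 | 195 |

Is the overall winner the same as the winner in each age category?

Under-40: the mRNA vaccine 18/26 = 69.2%, the two-dose vaccine 36/44 = 81.8% → the two-dose vaccine
65-plus: the mRNA vaccine 139/734 = 18.9%, the two-dose vaccine 129/533 = 24.2% → the two-dose vaccine
40–64: the mRNA vaccine 37/127 = 29.1%, the two-dose vaccine 76/195 = 39.0% → the two-dose vaccine
Overall: the mRNA vaccine 194/887 = 21.9%, the two-dose vaccine 241/772 = 31.2% → the two-dose vaccine
The two-dose vaccine wins overall and in every age group — no reversal.

Yes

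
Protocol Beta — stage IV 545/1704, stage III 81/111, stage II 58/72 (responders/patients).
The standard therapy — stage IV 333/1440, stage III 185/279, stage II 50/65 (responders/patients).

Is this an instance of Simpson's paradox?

Stage IV: Protocol Beta 545/1704 = 32.0%, the standard therapy 333/1440 = 23.1% → Protocol Beta
Stage III: Protocol Beta 81/111 = 73.0%, the standard therapy 185/279 = 66.3% → Protocol Beta
Stage II: Protocol Beta 58/72 = 80.6%, the standard therapy 50/65 = 76.9% → Protocol Beta
Overall: Protocol Beta 684/1887 = 36.2%, the standard therapy 568/1784 = 31.8% → Protocol Beta
Protocol Beta wins overall and in every disease group — no reversal.

No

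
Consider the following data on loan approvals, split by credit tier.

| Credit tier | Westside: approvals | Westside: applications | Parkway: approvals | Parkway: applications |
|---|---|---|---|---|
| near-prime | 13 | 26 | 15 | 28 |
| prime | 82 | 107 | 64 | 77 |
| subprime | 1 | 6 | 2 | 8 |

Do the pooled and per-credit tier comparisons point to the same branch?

Yes

Near-prime: Westside 13/26 = 50.0%, Parkway 15/28 = 53.6% → Parkway
Prime: Westside 82/107 = 76.6%, Parkway 64/77 = 83.1% → Parkway
Subprime: Westside 1/6 = 16.7%, Parkway 2/8 = 25.0% → Parkway
Overall: Westside 96/139 = 69.1%, Parkway 81/113 = 71.7% → Parkway
Parkway wins overall and in every credit group — no reversal.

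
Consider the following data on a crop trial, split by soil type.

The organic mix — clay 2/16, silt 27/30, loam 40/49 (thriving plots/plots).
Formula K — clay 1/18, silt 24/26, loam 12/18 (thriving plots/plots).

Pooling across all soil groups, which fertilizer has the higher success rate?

Clay: the organic mix 2/16 = 12.5%, Formula K 1/18 = 5.6% → the organic mix
Silt: the organic mix 27/30 = 90.0%, Formula K 24/26 = 92.3% → Formula K
Loam: the organic mix 40/49 = 81.6%, Formula K 12/18 = 66.7% → the organic mix
Overall: the organic mix 69/95 = 72.6%, Formula K 37/62 = 59.7% → the organic mix
(Neither sweeps every soil group, but the organic mix has the higher pooled rate.)

the organic mix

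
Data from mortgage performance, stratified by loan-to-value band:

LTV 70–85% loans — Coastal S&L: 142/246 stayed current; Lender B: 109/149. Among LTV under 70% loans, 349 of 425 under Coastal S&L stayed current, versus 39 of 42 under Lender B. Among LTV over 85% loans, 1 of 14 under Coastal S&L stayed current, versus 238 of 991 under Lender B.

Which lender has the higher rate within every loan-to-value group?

LTV 70–85%: Coastal S&L 142/246 = 57.7%, Lender B 109/149 = 73.2% → Lender B
LTV under 70%: Coastal S&L 349/425 = 82.1%, Lender B 39/42 = 92.9% → Lender B
LTV over 85%: Coastal S&L 1/14 = 7.1%, Lender B 238/991 = 24.0% → Lender B
Lender B has the higher rate in all 3 groups.

Lender B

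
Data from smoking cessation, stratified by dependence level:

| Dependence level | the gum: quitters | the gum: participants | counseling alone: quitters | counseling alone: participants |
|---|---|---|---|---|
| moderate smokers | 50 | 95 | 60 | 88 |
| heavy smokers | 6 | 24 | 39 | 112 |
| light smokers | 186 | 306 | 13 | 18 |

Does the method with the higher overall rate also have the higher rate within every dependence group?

Moderate smokers: the gum 50/95 = 52.6%, counseling alone 60/88 = 68.2% → counseling alone
Heavy smokers: the gum 6/24 = 25.0%, counseling alone 39/112 = 34.8% → counseling alone
Light smokers: the gum 186/306 = 60.8%, counseling alone 13/18 = 72.2% → counseling alone
Overall: the gum 242/425 = 56.9%, counseling alone 112/218 = 51.4% → the gum
Counseling alone wins each dependence group but the gum wins overall — the comparison reverses. Counseling alone's participants skew toward heavy smokers, which has a lower base rate.

No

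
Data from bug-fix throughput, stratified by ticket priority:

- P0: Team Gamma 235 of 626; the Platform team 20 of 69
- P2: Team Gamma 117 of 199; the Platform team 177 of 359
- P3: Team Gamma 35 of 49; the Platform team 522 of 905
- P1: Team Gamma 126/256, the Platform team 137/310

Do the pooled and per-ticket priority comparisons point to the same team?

P0: Team Gamma 235/626 = 37.5%, the Platform team 20/69 = 29.0% → Team Gamma
P2: Team Gamma 117/199 = 58.8%, the Platform team 177/359 = 49.3% → Team Gamma
P3: Team Gamma 35/49 = 71.4%, the Platform team 522/905 = 57.7% → Team Gamma
P1: Team Gamma 126/256 = 49.2%, the Platform team 137/310 = 44.2% → Team Gamma
Overall: Team Gamma 513/1130 = 45.4%, the Platform team 856/1643 = 52.1% → the Platform team
Team Gamma wins each ticket group but the Platform team wins overall — the comparison reverses. Team Gamma's tickets skew toward P0, which has a lower base rate.

No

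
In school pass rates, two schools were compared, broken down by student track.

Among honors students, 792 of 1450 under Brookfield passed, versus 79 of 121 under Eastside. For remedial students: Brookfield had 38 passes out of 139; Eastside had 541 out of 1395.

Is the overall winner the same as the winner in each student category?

No

Honors: Brookfield 792/1450 = 54.6%, Eastside 79/121 = 65.3% → Eastside
Remedial: Brookfield 38/139 = 27.3%, Eastside 541/1395 = 38.8% → Eastside
Overall: Brookfield 830/1589 = 52.2%, Eastside 620/1516 = 40.9% → Brookfield
Eastside wins each student group but Brookfield wins overall — the comparison reverses. Eastside's students skew toward remedial, which has a lower base rate.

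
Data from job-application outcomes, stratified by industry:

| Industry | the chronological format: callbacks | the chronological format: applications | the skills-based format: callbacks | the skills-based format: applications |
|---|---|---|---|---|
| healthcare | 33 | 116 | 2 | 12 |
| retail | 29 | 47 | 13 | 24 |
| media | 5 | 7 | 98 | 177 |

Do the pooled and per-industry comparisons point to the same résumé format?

Healthcare: the chronological format 33/116 = 28.4%, the skills-based format 2/12 = 16.7% → the chronological format
Retail: the chronological format 29/47 = 61.7%, the skills-based format 13/24 = 54.2% → the chronological format
Media: the chronological format 5/7 = 71.4%, the skills-based format 98/177 = 55.4% → the chronological format
Overall: the chronological format 67/170 = 39.4%, the skills-based format 113/213 = 53.1% → the skills-based format
The chronological format wins each industry group but the skills-based format wins overall — the comparison reverses. The chronological format's applications skew toward healthcare, which has a lower base rate.

No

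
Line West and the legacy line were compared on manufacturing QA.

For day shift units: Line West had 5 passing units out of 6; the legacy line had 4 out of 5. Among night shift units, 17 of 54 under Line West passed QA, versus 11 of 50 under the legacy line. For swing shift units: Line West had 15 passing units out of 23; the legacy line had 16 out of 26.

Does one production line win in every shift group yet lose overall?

No

Day shift: Line West 5/6 = 83.3%, the legacy line 4/5 = 80.0% → Line West
Night shift: Line West 17/54 = 31.5%, the legacy line 11/50 = 22.0% → Line West
Swing shift: Line West 15/23 = 65.2%, the legacy line 16/26 = 61.5% → Line West
Overall: Line West 37/83 = 44.6%, the legacy line 31/81 = 38.3% → Line West
Line West wins overall and in every shift group — no reversal.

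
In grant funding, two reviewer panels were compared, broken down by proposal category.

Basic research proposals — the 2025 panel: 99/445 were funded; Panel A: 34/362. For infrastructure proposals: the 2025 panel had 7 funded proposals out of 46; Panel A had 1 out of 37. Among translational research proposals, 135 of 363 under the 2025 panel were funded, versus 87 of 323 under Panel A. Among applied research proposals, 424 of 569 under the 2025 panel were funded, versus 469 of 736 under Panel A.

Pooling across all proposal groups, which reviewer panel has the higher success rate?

Basic research: the 2025 panel 99/445 = 22.2%, Panel A 34/362 = 9.4% → the 2025 panel
Infrastructure: the 2025 panel 7/46 = 15.2%, Panel A 1/37 = 2.7% → the 2025 panel
Translational research: the 2025 panel 135/363 = 37.2%, Panel A 87/323 = 26.9% → the 2025 panel
Applied research: the 2025 panel 424/569 = 74.5%, Panel A 469/736 = 63.7% → the 2025 panel
Overall: the 2025 panel 665/1423 = 46.7%, Panel A 591/1458 = 40.5% → the 2025 panel

the 2025 panel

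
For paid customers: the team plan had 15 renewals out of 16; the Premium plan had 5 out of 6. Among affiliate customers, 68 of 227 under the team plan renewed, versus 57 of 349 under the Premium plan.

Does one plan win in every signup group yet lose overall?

Paid: the team plan 15/16 = 93.8%, the Premium plan 5/6 = 83.3% → the team plan
Affiliate: the team plan 68/227 = 30.0%, the Premium plan 57/349 = 16.3% → the team plan
Overall: the team plan 83/243 = 34.2%, the Premium plan 62/355 = 17.5% → the team plan
The team plan wins overall and in every signup group — no reversal.

No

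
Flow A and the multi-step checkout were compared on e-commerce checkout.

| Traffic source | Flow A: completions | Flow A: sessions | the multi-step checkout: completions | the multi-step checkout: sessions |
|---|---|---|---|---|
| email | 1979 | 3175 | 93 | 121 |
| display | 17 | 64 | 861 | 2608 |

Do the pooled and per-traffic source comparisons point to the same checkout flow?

Email: Flow A 1979/3175 = 62.3%, the multi-step checkout 93/121 = 76.9% → the multi-step checkout
Display: Flow A 17/64 = 26.6%, the multi-step checkout 861/2608 = 33.0% → the multi-step checkout
Overall: Flow A 1996/3239 = 61.6%, the multi-step checkout 954/2729 = 35.0% → Flow A
The multi-step checkout wins each traffic group but Flow A wins overall — the comparison reverses. The multi-step checkout's sessions skew toward display, which has a lower base rate.

No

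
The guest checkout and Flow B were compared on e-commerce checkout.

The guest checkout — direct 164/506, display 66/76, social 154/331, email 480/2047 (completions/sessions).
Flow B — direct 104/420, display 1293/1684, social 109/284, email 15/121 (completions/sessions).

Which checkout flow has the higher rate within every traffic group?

Direct: the guest checkout 164/506 = 32.4%, Flow B 104/420 = 24.8% → the guest checkout
Display: the guest checkout 66/76 = 86.8%, Flow B 1293/1684 = 76.8% → the guest checkout
Social: the guest checkout 154/331 = 46.5%, Flow B 109/284 = 38.4% → the guest checkout
Email: the guest checkout 480/2047 = 23.4%, Flow B 15/121 = 12.4% → the guest checkout
The guest checkout has the higher rate in all 4 groups.

the guest checkout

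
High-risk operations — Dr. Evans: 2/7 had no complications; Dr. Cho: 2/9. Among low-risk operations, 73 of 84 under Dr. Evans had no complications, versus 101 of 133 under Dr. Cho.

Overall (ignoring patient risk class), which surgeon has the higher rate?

High-risk: Dr. Evans 2/7 = 28.6%, Dr. Cho 2/9 = 22.2% → Dr. Evans
Low-risk: Dr. Evans 73/84 = 86.9%, Dr. Cho 101/133 = 75.9% → Dr. Evans
Overall: Dr. Evans 75/91 = 82.4%, Dr. Cho 103/142 = 72.5% → Dr. Evans

Dr. Evans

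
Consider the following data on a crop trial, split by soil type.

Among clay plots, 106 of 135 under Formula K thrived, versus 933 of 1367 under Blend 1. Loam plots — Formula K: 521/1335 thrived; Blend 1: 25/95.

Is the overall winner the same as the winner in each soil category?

No

Clay: Formula K 106/135 = 78.5%, Blend 1 933/1367 = 68.3% → Formula K
Loam: Formula K 521/1335 = 39.0%, Blend 1 25/95 = 26.3% → Formula K
Overall: Formula K 627/1470 = 42.7%, Blend 1 958/1462 = 65.5% → Blend 1
Formula K wins each soil group but Blend 1 wins overall — the comparison reverses. Formula K's plots skew toward loam, which has a lower base rate.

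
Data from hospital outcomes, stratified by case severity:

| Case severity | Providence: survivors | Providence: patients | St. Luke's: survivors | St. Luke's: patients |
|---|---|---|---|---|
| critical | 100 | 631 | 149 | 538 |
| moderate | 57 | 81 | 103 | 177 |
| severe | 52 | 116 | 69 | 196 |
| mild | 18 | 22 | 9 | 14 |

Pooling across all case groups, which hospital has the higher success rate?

Critical: Providence 100/631 = 15.8%, St. Luke's 149/538 = 27.7% → St. Luke's
Moderate: Providence 57/81 = 70.4%, St. Luke's 103/177 = 58.2% → Providence
Severe: Providence 52/116 = 44.8%, St. Luke's 69/196 = 35.2% → Providence
Mild: Providence 18/22 = 81.8%, St. Luke's 9/14 = 64.3% → Providence
Overall: Providence 227/850 = 26.7%, St. Luke's 330/925 = 35.7% → St. Luke's
(Neither sweeps every case group, but St. Luke's has the higher pooled rate.)

St. Luke's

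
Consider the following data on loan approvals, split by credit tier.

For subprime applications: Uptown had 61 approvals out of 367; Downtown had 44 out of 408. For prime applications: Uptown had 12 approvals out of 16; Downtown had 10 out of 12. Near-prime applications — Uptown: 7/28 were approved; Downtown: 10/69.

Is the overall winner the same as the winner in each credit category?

No

Subprime: Uptown 61/367 = 16.6%, Downtown 44/408 = 10.8% → Uptown
Prime: Uptown 12/16 = 75.0%, Downtown 10/12 = 83.3% → Downtown
Near-prime: Uptown 7/28 = 25.0%, Downtown 10/69 = 14.5% → Uptown
Overall: Uptown 80/411 = 19.5%, Downtown 64/489 = 13.1% → Uptown
Neither sweeps: Uptown wins 2 of 3 groups, Downtown wins 1. Uptown wins overall but not every group — no Simpson reversal.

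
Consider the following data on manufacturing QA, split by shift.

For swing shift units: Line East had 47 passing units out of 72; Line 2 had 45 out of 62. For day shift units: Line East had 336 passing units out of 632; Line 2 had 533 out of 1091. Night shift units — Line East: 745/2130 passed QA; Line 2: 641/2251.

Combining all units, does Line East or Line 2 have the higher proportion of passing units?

Swing shift: Line East 47/72 = 65.3%, Line 2 45/62 = 72.6% → Line 2
Day shift: Line East 336/632 = 53.2%, Line 2 533/1091 = 48.9% → Line East
Night shift: Line East 745/2130 = 35.0%, Line 2 641/2251 = 28.5% → Line East
Overall: Line East 1128/2834 = 39.8%, Line 2 1219/3404 = 35.8% → Line East
(Neither sweeps every shift group, but Line East has the higher pooled rate.)

Line East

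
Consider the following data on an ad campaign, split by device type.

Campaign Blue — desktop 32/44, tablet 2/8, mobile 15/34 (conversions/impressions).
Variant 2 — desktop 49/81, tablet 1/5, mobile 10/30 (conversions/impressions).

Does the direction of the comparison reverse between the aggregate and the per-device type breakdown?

Desktop: Campaign Blue 32/44 = 72.7%, Variant 2 49/81 = 60.5% → Campaign Blue
Tablet: Campaign Blue 2/8 = 25.0%, Variant 2 1/5 = 20.0% → Campaign Blue
Mobile: Campaign Blue 15/34 = 44.1%, Variant 2 10/30 = 33.3% → Campaign Blue
Overall: Campaign Blue 49/86 = 57.0%, Variant 2 60/116 = 51.7% → Campaign Blue
Campaign Blue wins overall and in every device group — no reversal.

No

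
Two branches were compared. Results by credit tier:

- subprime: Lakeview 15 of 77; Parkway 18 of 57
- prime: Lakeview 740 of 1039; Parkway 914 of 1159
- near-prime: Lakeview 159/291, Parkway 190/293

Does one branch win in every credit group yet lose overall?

Subprime: Lakeview 15/77 = 19.5%, Parkway 18/57 = 31.6% → Parkway
Prime: Lakeview 740/1039 = 71.2%, Parkway 914/1159 = 78.9% → Parkway
Near-prime: Lakeview 159/291 = 54.6%, Parkway 190/293 = 64.8% → Parkway
Overall: Lakeview 914/1407 = 65.0%, Parkway 1122/1509 = 74.4% → Parkway
Parkway wins overall and in every credit group — no reversal.

No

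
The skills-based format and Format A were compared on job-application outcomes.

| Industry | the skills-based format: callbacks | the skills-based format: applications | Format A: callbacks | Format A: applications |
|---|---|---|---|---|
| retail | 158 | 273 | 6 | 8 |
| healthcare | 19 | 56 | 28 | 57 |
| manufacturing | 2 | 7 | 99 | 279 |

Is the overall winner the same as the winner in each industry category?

Retail: the skills-based format 158/273 = 57.9%, Format A 6/8 = 75.0% → Format A
Healthcare: the skills-based format 19/56 = 33.9%, Format A 28/57 = 49.1% → Format A
Manufacturing: the skills-based format 2/7 = 28.6%, Format A 99/279 = 35.5% → Format A
Overall: the skills-based format 179/336 = 53.3%, Format A 133/344 = 38.7% → the skills-based format
Format A wins each industry group but the skills-based format wins overall — the comparison reverses. Format A's applications skew toward manufacturing, which has a lower base rate.

No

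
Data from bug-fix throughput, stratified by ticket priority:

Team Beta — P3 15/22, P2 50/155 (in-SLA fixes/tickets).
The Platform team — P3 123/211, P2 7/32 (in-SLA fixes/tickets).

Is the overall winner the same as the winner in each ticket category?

No

P3: Team Beta 15/22 = 68.2%, the Platform team 123/211 = 58.3% → Team Beta
P2: Team Beta 50/155 = 32.3%, the Platform team 7/32 = 21.9% → Team Beta
Overall: Team Beta 65/177 = 36.7%, the Platform team 130/243 = 53.5% → the Platform team
Team Beta wins each ticket group but the Platform team wins overall — the comparison reverses. Team Beta's tickets skew toward P2, which has a lower base rate.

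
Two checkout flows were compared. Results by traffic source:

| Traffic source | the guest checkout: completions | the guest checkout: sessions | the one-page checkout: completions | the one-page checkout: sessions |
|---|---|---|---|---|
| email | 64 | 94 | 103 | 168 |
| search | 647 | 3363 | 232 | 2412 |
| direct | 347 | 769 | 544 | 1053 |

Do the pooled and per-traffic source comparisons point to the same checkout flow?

No

Email: the guest checkout 64/94 = 68.1%, the one-page checkout 103/168 = 61.3% → the guest checkout
Search: the guest checkout 647/3363 = 19.2%, the one-page checkout 232/2412 = 9.6% → the guest checkout
Direct: the guest checkout 347/769 = 45.1%, the one-page checkout 544/1053 = 51.7% → the one-page checkout
Overall: the guest checkout 1058/4226 = 25.0%, the one-page checkout 879/3633 = 24.2% → the guest checkout
Neither sweeps: the guest checkout wins 2 of 3 groups, the one-page checkout wins 1. The guest checkout wins overall but not every group — no Simpson reversal.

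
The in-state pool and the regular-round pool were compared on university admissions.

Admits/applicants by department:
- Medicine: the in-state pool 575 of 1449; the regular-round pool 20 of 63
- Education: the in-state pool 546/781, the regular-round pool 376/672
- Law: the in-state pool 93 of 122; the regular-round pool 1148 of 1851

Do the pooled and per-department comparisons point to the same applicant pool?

Medicine: the in-state pool 575/1449 = 39.7%, the regular-round pool 20/63 = 31.7% → the in-state pool
Education: the in-state pool 546/781 = 69.9%, the regular-round pool 376/672 = 56.0% → the in-state pool
Law: the in-state pool 93/122 = 76.2%, the regular-round pool 1148/1851 = 62.0% → the in-state pool
Overall: the in-state pool 1214/2352 = 51.6%, the regular-round pool 1544/2586 = 59.7% → the regular-round pool
The in-state pool wins each department group but the regular-round pool wins overall — the comparison reverses. The in-state pool's applicants skew toward Medicine, which has a lower base rate.

No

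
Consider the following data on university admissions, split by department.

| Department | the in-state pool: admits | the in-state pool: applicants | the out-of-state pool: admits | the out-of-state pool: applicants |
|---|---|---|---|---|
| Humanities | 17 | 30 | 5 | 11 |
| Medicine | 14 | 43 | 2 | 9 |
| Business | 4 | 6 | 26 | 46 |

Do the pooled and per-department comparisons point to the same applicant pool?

Humanities: the in-state pool 17/30 = 56.7%, the out-of-state pool 5/11 = 45.5% → the in-state pool
Medicine: the in-state pool 14/43 = 32.6%, the out-of-state pool 2/9 = 22.2% → the in-state pool
Business: the in-state pool 4/6 = 66.7%, the out-of-state pool 26/46 = 56.5% → the in-state pool
Overall: the in-state pool 35/79 = 44.3%, the out-of-state pool 33/66 = 50.0% → the out-of-state pool
The in-state pool wins each department group but the out-of-state pool wins overall — the comparison reverses. The in-state pool's applicants skew toward Medicine, which has a lower base rate.

No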